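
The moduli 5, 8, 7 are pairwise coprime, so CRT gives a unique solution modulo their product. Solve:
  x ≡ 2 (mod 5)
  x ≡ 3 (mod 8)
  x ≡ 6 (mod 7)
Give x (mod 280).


Moduli 5, 8, 7 are pairwise coprime; by CRT there is a unique solution modulo M = 5 · 8 · 7 = 280.
Solve pairwise, accumulating the modulus:
  Start with x ≡ 2 (mod 5).
  Combine with x ≡ 3 (mod 8): since gcd(5, 8) = 1, we get a unique residue mod 40.
    Write x = 2 + 5·t and substitute into x ≡ 3 (mod 8): 5·t ≡ 3 − 2 = 1 (mod 8).
    The inverse of 5 mod 8 is 5 (since 5·5 = 25 = 3·8 + 1), so t ≡ 5·1 = 5 ≡ 5 (mod 8).
    Then x = 2 + 5·5 = 27, valid modulo lcm(5, 8) = 40: x ≡ 27 (mod 40).
  Combine with x ≡ 6 (mod 7): since gcd(40, 7) = 1, we get a unique residue mod 280.
    Write x = 27 + 40·t and substitute into x ≡ 6 (mod 7): 40·t ≡ 6 − 27 = -21 (mod 7).
    Reduce coefficients mod 7: 5·t ≡ 0 (mod 7).
    The inverse of 5 mod 7 is 3 (since 5·3 = 15 = 2·7 + 1), so t ≡ 3·0 = 0 ≡ 0 (mod 7).
    Then x = 27 + 40·0 = 27, valid modulo lcm(40, 7) = 280: x ≡ 27 (mod 280).
Verify: 27 mod 5 = 2 ✓, 27 mod 8 = 3 ✓, 27 mod 7 = 6 ✓.

x ≡ 27 (mod 280).


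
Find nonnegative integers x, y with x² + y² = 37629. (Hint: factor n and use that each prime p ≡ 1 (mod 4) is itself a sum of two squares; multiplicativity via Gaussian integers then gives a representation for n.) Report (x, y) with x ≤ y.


Step 1: Factor n = 37629 = 3^2 · 37 · 113.
Step 2: Check the mod-4 condition on each prime factor: 3 ≡ 3 (mod 4), exponent 2 (must be even); 37 ≡ 1 (mod 4), exponent 1; 113 ≡ 1 (mod 4), exponent 1.
All primes ≡ 3 (mod 4) appear to even exponent (or don't appear), so by the two-squares theorem n IS expressible as a sum of two squares.
Step 3: Build a representation. Group n = k² · m with k = 3 and m = 37 · 113 = 4181 (a product of primes ≡ 1 (mod 4)); a representation of m scales to one of n via (k·x)² + (k·y)² = k²(x² + y²). Each prime p ≡ 1 (mod 4) is itself a sum of two squares; find a² by testing p − a² for a perfect square:
  37: 37 − 1² = 36 = 6² ⇒ 37 = 1² + 6².
  113: 113 − 1² = 112, 113 − 2² = 109, 113 − 3² = 104, 113 − 4² = 97, 113 − 5² = 88, 113 − 6² = 77, 113 − 7² = 64 = 8² ⇒ 113 = 7² + 8².
  Combine using the Brahmagupta–Fibonacci identity (a² + b²)(c² + d²) = (ac − bd)² + (ad + bc)² = (ac + bd)² + (ad − bc)²:
  37 · 113 = 4181: from (1² + 6²)(7² + 8²), take (1·7 − 6·8, 1·8 + 6·7) = (7 − 48, 8 + 42) = (-41, 50); dropping signs (only squares matter) gives (41, 50); check 41² + 50² = 1681 + 2500 = 4181 ✓.
  Scale by k = 3: (3·41, 3·50) = (123, 150).
Step 4: Order so x ≤ y and verify: 123² + 150² = 15129 + 22500 = 37629 = n. ✓

n = 37629 = 123² + 150² (one valid representation with x ≤ y).


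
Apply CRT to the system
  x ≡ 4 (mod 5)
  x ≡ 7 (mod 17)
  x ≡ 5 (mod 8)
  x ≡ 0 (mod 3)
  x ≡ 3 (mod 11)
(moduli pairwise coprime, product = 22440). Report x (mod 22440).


Product of moduli M = 5 · 17 · 8 · 3 · 11 = 22440.
Merge one congruence at a time:
  Start: x ≡ 4 (mod 5).
  Combine with x ≡ 7 (mod 17); new modulus lcm = 85.
    Write x = 4 + 5·t and substitute into x ≡ 7 (mod 17): 5·t ≡ 7 − 4 = 3 (mod 17).
    The inverse of 5 mod 17 is 7 (since 5·7 = 35 = 2·17 + 1), so t ≡ 7·3 = 21 ≡ 4 (mod 17).
    Then x = 4 + 5·4 = 24, valid modulo lcm(5, 17) = 85: x ≡ 24 (mod 85).
  Combine with x ≡ 5 (mod 8); new modulus lcm = 680.
    Write x = 24 + 85·t and substitute into x ≡ 5 (mod 8): 85·t ≡ 5 − 24 = -19 (mod 8).
    Reduce coefficients mod 8: 5·t ≡ 5 (mod 8).
    The inverse of 5 mod 8 is 5 (since 5·5 = 25 = 3·8 + 1), so t ≡ 5·5 = 25 ≡ 1 (mod 8).
    Then x = 24 + 85·1 = 109, valid modulo lcm(85, 8) = 680: x ≡ 109 (mod 680).
  Combine with x ≡ 0 (mod 3); new modulus lcm = 2040.
    Write x = 109 + 680·t and substitute into x ≡ 0 (mod 3): 680·t ≡ 0 − 109 = -109 (mod 3).
    Reduce coefficients mod 3: 2·t ≡ 2 (mod 3).
    The inverse of 2 mod 3 is 2 (since 2·2 = 4 = 1·3 + 1), so t ≡ 2·2 = 4 ≡ 1 (mod 3).
    Then x = 109 + 680·1 = 789, valid modulo lcm(680, 3) = 2040: x ≡ 789 (mod 2040).
  Combine with x ≡ 3 (mod 11); new modulus lcm = 22440.
    Write x = 789 + 2040·t and substitute into x ≡ 3 (mod 11): 2040·t ≡ 3 − 789 = -786 (mod 11).
    Reduce coefficients mod 11: 5·t ≡ 6 (mod 11).
    The inverse of 5 mod 11 is 9 (since 5·9 = 45 = 4·11 + 1), so t ≡ 9·6 = 54 ≡ 10 (mod 11).
    Then x = 789 + 2040·10 = 21189, valid modulo lcm(2040, 11) = 22440: x ≡ 21189 (mod 22440).
Verify against each original: 21189 mod 5 = 4, 21189 mod 17 = 7, 21189 mod 8 = 5, 21189 mod 3 = 0, 21189 mod 11 = 3.

x ≡ 21189 (mod 22440).


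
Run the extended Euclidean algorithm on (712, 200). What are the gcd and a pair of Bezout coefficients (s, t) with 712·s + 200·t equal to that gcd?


Euclidean algorithm on (712, 200) — divide until remainder is 0:
  712 = 3 · 200 + 112
  200 = 1 · 112 + 88
  112 = 1 · 88 + 24
  88 = 3 · 24 + 16
  24 = 1 · 16 + 8
  16 = 2 · 8 + 0
gcd(712, 200) = 8.
Track Bezout coefficients alongside the remainders: start with r₀ = 712 = a·1 + b·0 (s = 1, t = 0) and r₁ = 200 = a·0 + b·1 (s = 0, t = 1); each new remainder r_{k+1} = r_{k-1} − q_k·r_k inherits s_{k+1} = s_{k-1} − q_k·s_k, t_{k+1} = t_{k-1} − q_k·t_k, so r_k = a·s_k + b·t_k at every step:
  q = 3: r = 112, s = 1 − 3·0 = 1, t = 0 − 3·1 = -3  (check: 712·1 + 200·(-3) = 112)
  q = 1: r = 88, s = 0 − 1·1 = -1, t = 1 − 1·(-3) = 4  (check: 712·(-1) + 200·4 = 88)
  q = 1: r = 24, s = 1 − 1·(-1) = 2, t = -3 − 1·4 = -7  (check: 712·2 + 200·(-7) = 24)
  q = 3: r = 16, s = -1 − 3·2 = -7, t = 4 − 3·(-7) = 25  (check: 712·(-7) + 200·25 = 16)
  q = 1: r = 8, s = 2 − 1·(-7) = 9, t = -7 − 1·25 = -32  (check: 712·9 + 200·(-32) = 8)
The row with r = 8 (the gcd) gives the Bezout coefficients s = 9, t = -32.
Result: 712 · (9) + 200 · (-32) = 8.

gcd(712, 200) = 8; s = 9, t = -32 (check: 712·9 + 200·(-32) = 8).


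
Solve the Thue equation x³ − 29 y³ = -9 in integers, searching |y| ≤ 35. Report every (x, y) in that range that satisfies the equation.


The equation is x³ - 29y³ = -9. For fixed y, x³ = 29·y³ − 9, so a solution requires the RHS to be a perfect cube.
Strategy: iterate y from -35 to 35, compute RHS = 29·y³ − 9, and check whether it is a (positive or negative) perfect cube.
Check small values of y:
  y = 0: RHS = -9 is not a perfect cube.
  y = 1: RHS = 20 is not a perfect cube.
  y = -1: RHS = -38 is not a perfect cube.
  y = 2: RHS = 223 is not a perfect cube.
  y = -2: RHS = -241 is not a perfect cube.
  y = 3: RHS = 774 is not a perfect cube.
  y = -3: RHS = -792 is not a perfect cube.
Continuing the search up to |y| = 35 finds no solutions either.
No (x, y) in the scanned range satisfies the equation.

No integer solutions with |y| ≤ 35.


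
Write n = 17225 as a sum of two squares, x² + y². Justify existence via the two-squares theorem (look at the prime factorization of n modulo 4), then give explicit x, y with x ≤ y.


Step 1: Factor n = 17225 = 5^2 · 13 · 53.
Step 2: Check the mod-4 condition on each prime factor: 5 ≡ 1 (mod 4), exponent 2; 13 ≡ 1 (mod 4), exponent 1; 53 ≡ 1 (mod 4), exponent 1.
All primes ≡ 3 (mod 4) appear to even exponent (or don't appear), so by the two-squares theorem n IS expressible as a sum of two squares.
Step 3: Build a representation. Group n = k² · m with k = 5 and m = 13 · 53 = 689 (a product of primes ≡ 1 (mod 4)); a representation of m scales to one of n via (k·x)² + (k·y)² = k²(x² + y²). Each prime p ≡ 1 (mod 4) is itself a sum of two squares; find a² by testing p − a² for a perfect square:
  13: 13 − 1² = 12, 13 − 2² = 9 = 3² ⇒ 13 = 2² + 3².
  53: 53 − 1² = 52, 53 − 2² = 49 = 7² ⇒ 53 = 2² + 7².
  Combine using the Brahmagupta–Fibonacci identity (a² + b²)(c² + d²) = (ac − bd)² + (ad + bc)² = (ac + bd)² + (ad − bc)²:
  13 · 53 = 689: from (2² + 3²)(2² + 7²), take (2·2 − 3·7, 2·7 + 3·2) = (4 − 21, 14 + 6) = (-17, 20); dropping signs (only squares matter) gives (17, 20); check 17² + 20² = 289 + 400 = 689 ✓.
  Scale by k = 5: (5·17, 5·20) = (85, 100).
Step 4: Order so x ≤ y and verify: 85² + 100² = 7225 + 10000 = 17225 = n. ✓

n = 17225 = 85² + 100² (one valid representation with x ≤ y).


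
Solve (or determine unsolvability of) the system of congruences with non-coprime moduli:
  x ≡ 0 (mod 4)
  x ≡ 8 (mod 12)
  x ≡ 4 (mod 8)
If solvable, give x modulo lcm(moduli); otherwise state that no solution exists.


Moduli 4, 12, 8 are not pairwise coprime, so CRT works modulo lcm(m_i) when all pairwise compatibility conditions hold.
Pairwise compatibility: gcd(m_i, m_j) must divide a_i - a_j for every pair.
Merge one congruence at a time:
  Start: x ≡ 0 (mod 4).
  Combine with x ≡ 8 (mod 12): gcd(4, 12) = 4; 8 - 0 = 8, which IS divisible by 4, so compatible.
    Write x = 0 + 4·t and substitute into x ≡ 8 (mod 12): 4·t ≡ 8 − 0 = 8 (mod 12).
    Divide the congruence (and modulus) by g = 4: 1·t ≡ 2 (mod 3).
    So t ≡ 2 (mod 3).
    Then x = 0 + 4·2 = 8, valid modulo lcm(4, 12) = 12: x ≡ 8 (mod 12).
  Combine with x ≡ 4 (mod 8): gcd(12, 8) = 4; 4 - 8 = -4, which IS divisible by 4, so compatible.
    Write x = 8 + 12·t and substitute into x ≡ 4 (mod 8): 12·t ≡ 4 − 8 = -4 (mod 8).
    Divide the congruence (and modulus) by g = 4: 3·t ≡ -1 (mod 2).
    Reduce coefficients mod 2: 1·t ≡ 1 (mod 2).
    So t ≡ 1 (mod 2).
    Then x = 8 + 12·1 = 20, valid modulo lcm(12, 8) = 24: x ≡ 20 (mod 24).
Verify: 20 mod 4 = 0, 20 mod 12 = 8, 20 mod 8 = 4.

x ≡ 20 (mod 24).


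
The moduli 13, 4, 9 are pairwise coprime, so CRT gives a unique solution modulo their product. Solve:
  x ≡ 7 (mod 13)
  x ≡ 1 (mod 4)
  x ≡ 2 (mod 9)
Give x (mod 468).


Moduli 13, 4, 9 are pairwise coprime; by CRT there is a unique solution modulo M = 13 · 4 · 9 = 468.
Solve pairwise, accumulating the modulus:
  Start with x ≡ 7 (mod 13).
  Combine with x ≡ 1 (mod 4): since gcd(13, 4) = 1, we get a unique residue mod 52.
    Write x = 7 + 13·t and substitute into x ≡ 1 (mod 4): 13·t ≡ 1 − 7 = -6 (mod 4).
    Reduce coefficients mod 4: 1·t ≡ 2 (mod 4).
    So t ≡ 2 (mod 4).
    Then x = 7 + 13·2 = 33, valid modulo lcm(13, 4) = 52: x ≡ 33 (mod 52).
  Combine with x ≡ 2 (mod 9): since gcd(52, 9) = 1, we get a unique residue mod 468.
    Write x = 33 + 52·t and substitute into x ≡ 2 (mod 9): 52·t ≡ 2 − 33 = -31 (mod 9).
    Reduce coefficients mod 9: 7·t ≡ 5 (mod 9).
    The inverse of 7 mod 9 is 4 (since 7·4 = 28 = 3·9 + 1), so t ≡ 4·5 = 20 ≡ 2 (mod 9).
    Then x = 33 + 52·2 = 137, valid modulo lcm(52, 9) = 468: x ≡ 137 (mod 468).
Verify: 137 mod 13 = 7 ✓, 137 mod 4 = 1 ✓, 137 mod 9 = 2 ✓.

x ≡ 137 (mod 468).


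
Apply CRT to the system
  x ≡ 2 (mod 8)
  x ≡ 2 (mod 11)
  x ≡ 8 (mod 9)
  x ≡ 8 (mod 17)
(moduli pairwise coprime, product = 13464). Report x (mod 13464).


Product of moduli M = 8 · 11 · 9 · 17 = 13464.
Merge one congruence at a time:
  Start: x ≡ 2 (mod 8).
  Combine with x ≡ 2 (mod 11); new modulus lcm = 88.
    Write x = 2 + 8·t and substitute into x ≡ 2 (mod 11): 8·t ≡ 2 − 2 = 0 (mod 11).
    The inverse of 8 mod 11 is 7 (since 8·7 = 56 = 5·11 + 1), so t ≡ 7·0 = 0 ≡ 0 (mod 11).
    Then x = 2 + 8·0 = 2, valid modulo lcm(8, 11) = 88: x ≡ 2 (mod 88).
  Combine with x ≡ 8 (mod 9); new modulus lcm = 792.
    Write x = 2 + 88·t and substitute into x ≡ 8 (mod 9): 88·t ≡ 8 − 2 = 6 (mod 9).
    Reduce coefficients mod 9: 7·t ≡ 6 (mod 9).
    The inverse of 7 mod 9 is 4 (since 7·4 = 28 = 3·9 + 1), so t ≡ 4·6 = 24 ≡ 6 (mod 9).
    Then x = 2 + 88·6 = 530, valid modulo lcm(88, 9) = 792: x ≡ 530 (mod 792).
  Combine with x ≡ 8 (mod 17); new modulus lcm = 13464.
    Write x = 530 + 792·t and substitute into x ≡ 8 (mod 17): 792·t ≡ 8 − 530 = -522 (mod 17).
    Reduce coefficients mod 17: 10·t ≡ 5 (mod 17).
    The inverse of 10 mod 17 is 12 (since 10·12 = 120 = 7·17 + 1), so t ≡ 12·5 = 60 ≡ 9 (mod 17).
    Then x = 530 + 792·9 = 7658, valid modulo lcm(792, 17) = 13464: x ≡ 7658 (mod 13464).
Verify against each original: 7658 mod 8 = 2, 7658 mod 11 = 2, 7658 mod 9 = 8, 7658 mod 17 = 8.

x ≡ 7658 (mod 13464).


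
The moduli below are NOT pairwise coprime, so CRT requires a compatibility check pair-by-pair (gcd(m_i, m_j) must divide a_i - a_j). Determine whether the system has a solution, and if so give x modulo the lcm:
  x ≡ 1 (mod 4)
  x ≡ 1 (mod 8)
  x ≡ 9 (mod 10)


Moduli 4, 8, 10 are not pairwise coprime, so CRT works modulo lcm(m_i) when all pairwise compatibility conditions hold.
Pairwise compatibility: gcd(m_i, m_j) must divide a_i - a_j for every pair.
Merge one congruence at a time:
  Start: x ≡ 1 (mod 4).
  Combine with x ≡ 1 (mod 8): gcd(4, 8) = 4; 1 - 1 = 0, which IS divisible by 4, so compatible.
    Write x = 1 + 4·t and substitute into x ≡ 1 (mod 8): 4·t ≡ 1 − 1 = 0 (mod 8).
    Divide the congruence (and modulus) by g = 4: 1·t ≡ 0 (mod 2).
    So t ≡ 0 (mod 2).
    Then x = 1 + 4·0 = 1, valid modulo lcm(4, 8) = 8: x ≡ 1 (mod 8).
  Combine with x ≡ 9 (mod 10): gcd(8, 10) = 2; 9 - 1 = 8, which IS divisible by 2, so compatible.
    Write x = 1 + 8·t and substitute into x ≡ 9 (mod 10): 8·t ≡ 9 − 1 = 8 (mod 10).
    Divide the congruence (and modulus) by g = 2: 4·t ≡ 4 (mod 5).
    The inverse of 4 mod 5 is 4 (since 4·4 = 16 = 3·5 + 1), so t ≡ 4·4 = 16 ≡ 1 (mod 5).
    Then x = 1 + 8·1 = 9, valid modulo lcm(8, 10) = 40: x ≡ 9 (mod 40).
Verify: 9 mod 4 = 1, 9 mod 8 = 1, 9 mod 10 = 9.

x ≡ 9 (mod 40).


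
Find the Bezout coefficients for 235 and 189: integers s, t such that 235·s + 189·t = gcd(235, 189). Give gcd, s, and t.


Euclidean algorithm on (235, 189) — divide until remainder is 0:
  235 = 1 · 189 + 46
  189 = 4 · 46 + 5
  46 = 9 · 5 + 1
  5 = 5 · 1 + 0
gcd(235, 189) = 1.
Track Bezout coefficients alongside the remainders: start with r₀ = 235 = a·1 + b·0 (s = 1, t = 0) and r₁ = 189 = a·0 + b·1 (s = 0, t = 1); each new remainder r_{k+1} = r_{k-1} − q_k·r_k inherits s_{k+1} = s_{k-1} − q_k·s_k, t_{k+1} = t_{k-1} − q_k·t_k, so r_k = a·s_k + b·t_k at every step:
  q = 1: r = 46, s = 1 − 1·0 = 1, t = 0 − 1·1 = -1  (check: 235·1 + 189·(-1) = 46)
  q = 4: r = 5, s = 0 − 4·1 = -4, t = 1 − 4·(-1) = 5  (check: 235·(-4) + 189·5 = 5)
  q = 9: r = 1, s = 1 − 9·(-4) = 37, t = -1 − 9·5 = -46  (check: 235·37 + 189·(-46) = 1)
The row with r = 1 (the gcd) gives the Bezout coefficients s = 37, t = -46.
Result: 235 · (37) + 189 · (-46) = 1.

gcd(235, 189) = 1; s = 37, t = -46 (check: 235·37 + 189·(-46) = 1).


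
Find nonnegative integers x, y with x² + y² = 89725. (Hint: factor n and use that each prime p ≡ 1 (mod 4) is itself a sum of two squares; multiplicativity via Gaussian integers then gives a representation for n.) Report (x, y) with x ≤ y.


Step 1: Factor n = 89725 = 5^2 · 37 · 97.
Step 2: Check the mod-4 condition on each prime factor: 5 ≡ 1 (mod 4), exponent 2; 37 ≡ 1 (mod 4), exponent 1; 97 ≡ 1 (mod 4), exponent 1.
All primes ≡ 3 (mod 4) appear to even exponent (or don't appear), so by the two-squares theorem n IS expressible as a sum of two squares.
Step 3: Build a representation. Group n = k² · m with k = 5 and m = 37 · 97 = 3589 (a product of primes ≡ 1 (mod 4)); a representation of m scales to one of n via (k·x)² + (k·y)² = k²(x² + y²). Each prime p ≡ 1 (mod 4) is itself a sum of two squares; find a² by testing p − a² for a perfect square:
  37: 37 − 1² = 36 = 6² ⇒ 37 = 1² + 6².
  97: 97 − 1² = 96, 97 − 2² = 93, 97 − 3² = 88, 97 − 4² = 81 = 9² ⇒ 97 = 4² + 9².
  Combine using the Brahmagupta–Fibonacci identity (a² + b²)(c² + d²) = (ac − bd)² + (ad + bc)² = (ac + bd)² + (ad − bc)²:
  37 · 97 = 3589: from (1² + 6²)(4² + 9²), take (1·4 − 6·9, 1·9 + 6·4) = (4 − 54, 9 + 24) = (-50, 33); dropping signs (only squares matter) gives (50, 33); check 50² + 33² = 2500 + 1089 = 3589 ✓.
  Scale by k = 5: (5·50, 5·33) = (250, 165).
Step 4: Order so x ≤ y and verify: 165² + 250² = 27225 + 62500 = 89725 = n. ✓

n = 89725 = 165² + 250² (one valid representation with x ≤ y).


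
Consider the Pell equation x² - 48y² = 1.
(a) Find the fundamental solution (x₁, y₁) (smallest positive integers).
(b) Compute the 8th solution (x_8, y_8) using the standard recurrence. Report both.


Step 1: Find the fundamental solution (x₁, y₁) of x² - 48y² = 1.
  Expand √48 as a continued fraction. a₀ = ⌊√48⌋ = 6; iterate m_{k+1} = d_k·a_k − m_k, d_{k+1} = (48 − m_{k+1}²)/d_k, a_{k+1} = ⌊(a₀ + m_{k+1})/d_{k+1}⌋ (starting m₀ = 0, d₀ = 1), with convergents p_k = a_k·p_{k-1} + p_{k-2}, q_k = a_k·q_{k-1} + q_{k-2} (p₋₁ = 1, q₋₁ = 0):
  k = 0: a₀ = 6; p₀/q₀ = 6/1; p₀² − 48·q₀² = 36 − 48 = -12.
  k = 1: m = 6, d = 12, a = ⌊(6 + 6)/12⌋ = 1; p/q = (1·6 + 1)/(1·1 + 0) = 7/1; p² − 48·q² = 49 − 48 = 1.
  The first convergent with p² − 48·q² = 1 gives the fundamental solution (x₁, y₁) = (7, 1).
Step 2: Apply the recurrence (x_{n+1}, y_{n+1}) = (x₁x_n + 48y₁y_n, x₁y_n + y₁x_n) repeatedly.
  From (x_1, y_1) = (7, 1): x_2 = 7·7 + 48·1·1 = 97; y_2 = 7·1 + 1·7 = 14.
  From (x_2, y_2) = (97, 14): x_3 = 7·97 + 48·1·14 = 1351; y_3 = 7·14 + 1·97 = 195.
  From (x_3, y_3) = (1351, 195): x_4 = 7·1351 + 48·1·195 = 18817; y_4 = 7·195 + 1·1351 = 2716.
  From (x_4, y_4) = (18817, 2716): x_5 = 7·18817 + 48·1·2716 = 262087; y_5 = 7·2716 + 1·18817 = 37829.
  From (x_5, y_5) = (262087, 37829): x_6 = 7·262087 + 48·1·37829 = 3650401; y_6 = 7·37829 + 1·262087 = 526890.
  From (x_6, y_6) = (3650401, 526890): x_7 = 7·3650401 + 48·1·526890 = 50843527; y_7 = 7·526890 + 1·3650401 = 7338631.
  From (x_7, y_7) = (50843527, 7338631): x_8 = 7·50843527 + 48·1·7338631 = 708158977; y_8 = 7·7338631 + 1·50843527 = 102213944.
Step 3: Verify x_8² - 48·y_8² = 501489136705686529 - 501489136705686528 = 1 (should be 1). ✓

(x_1, y_1) = (7, 1); (x_8, y_8) = (708158977, 102213944).


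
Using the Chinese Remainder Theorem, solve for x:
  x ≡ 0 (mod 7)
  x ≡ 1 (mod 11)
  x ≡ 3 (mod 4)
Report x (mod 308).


Moduli 7, 11, 4 are pairwise coprime; by CRT there is a unique solution modulo M = 7 · 11 · 4 = 308.
Solve pairwise, accumulating the modulus:
  Start with x ≡ 0 (mod 7).
  Combine with x ≡ 1 (mod 11): since gcd(7, 11) = 1, we get a unique residue mod 77.
    Write x = 0 + 7·t and substitute into x ≡ 1 (mod 11): 7·t ≡ 1 − 0 = 1 (mod 11).
    The inverse of 7 mod 11 is 8 (since 7·8 = 56 = 5·11 + 1), so t ≡ 8·1 = 8 ≡ 8 (mod 11).
    Then x = 0 + 7·8 = 56, valid modulo lcm(7, 11) = 77: x ≡ 56 (mod 77).
  Combine with x ≡ 3 (mod 4): since gcd(77, 4) = 1, we get a unique residue mod 308.
    Write x = 56 + 77·t and substitute into x ≡ 3 (mod 4): 77·t ≡ 3 − 56 = -53 (mod 4).
    Reduce coefficients mod 4: 1·t ≡ 3 (mod 4).
    So t ≡ 3 (mod 4).
    Then x = 56 + 77·3 = 287, valid modulo lcm(77, 4) = 308: x ≡ 287 (mod 308).
Verify: 287 mod 7 = 0 ✓, 287 mod 11 = 1 ✓, 287 mod 4 = 3 ✓.

x ≡ 287 (mod 308).


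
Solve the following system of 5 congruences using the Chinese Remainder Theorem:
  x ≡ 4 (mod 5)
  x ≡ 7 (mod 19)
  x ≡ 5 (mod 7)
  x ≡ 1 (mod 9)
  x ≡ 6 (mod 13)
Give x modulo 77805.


Product of moduli M = 5 · 19 · 7 · 9 · 13 = 77805.
Merge one congruence at a time:
  Start: x ≡ 4 (mod 5).
  Combine with x ≡ 7 (mod 19); new modulus lcm = 95.
    Write x = 4 + 5·t and substitute into x ≡ 7 (mod 19): 5·t ≡ 7 − 4 = 3 (mod 19).
    The inverse of 5 mod 19 is 4 (since 5·4 = 20 = 1·19 + 1), so t ≡ 4·3 = 12 ≡ 12 (mod 19).
    Then x = 4 + 5·12 = 64, valid modulo lcm(5, 19) = 95: x ≡ 64 (mod 95).
  Combine with x ≡ 5 (mod 7); new modulus lcm = 665.
    Write x = 64 + 95·t and substitute into x ≡ 5 (mod 7): 95·t ≡ 5 − 64 = -59 (mod 7).
    Reduce coefficients mod 7: 4·t ≡ 4 (mod 7).
    The inverse of 4 mod 7 is 2 (since 4·2 = 8 = 1·7 + 1), so t ≡ 2·4 = 8 ≡ 1 (mod 7).
    Then x = 64 + 95·1 = 159, valid modulo lcm(95, 7) = 665: x ≡ 159 (mod 665).
  Combine with x ≡ 1 (mod 9); new modulus lcm = 5985.
    Write x = 159 + 665·t and substitute into x ≡ 1 (mod 9): 665·t ≡ 1 − 159 = -158 (mod 9).
    Reduce coefficients mod 9: 8·t ≡ 4 (mod 9).
    The inverse of 8 mod 9 is 8 (since 8·8 = 64 = 7·9 + 1), so t ≡ 8·4 = 32 ≡ 5 (mod 9).
    Then x = 159 + 665·5 = 3484, valid modulo lcm(665, 9) = 5985: x ≡ 3484 (mod 5985).
  Combine with x ≡ 6 (mod 13); new modulus lcm = 77805.
    Write x = 3484 + 5985·t and substitute into x ≡ 6 (mod 13): 5985·t ≡ 6 − 3484 = -3478 (mod 13).
    Reduce coefficients mod 13: 5·t ≡ 6 (mod 13).
    The inverse of 5 mod 13 is 8 (since 5·8 = 40 = 3·13 + 1), so t ≡ 8·6 = 48 ≡ 9 (mod 13).
    Then x = 3484 + 5985·9 = 57349, valid modulo lcm(5985, 13) = 77805: x ≡ 57349 (mod 77805).
Verify against each original: 57349 mod 5 = 4, 57349 mod 19 = 7, 57349 mod 7 = 5, 57349 mod 9 = 1, 57349 mod 13 = 6.

x ≡ 57349 (mod 77805).


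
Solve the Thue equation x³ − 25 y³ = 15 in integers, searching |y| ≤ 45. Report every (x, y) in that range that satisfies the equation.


The equation is x³ - 25y³ = 15. For fixed y, x³ = 25·y³ + 15, so a solution requires the RHS to be a perfect cube.
Strategy: iterate y from -45 to 45, compute RHS = 25·y³ + 15, and check whether it is a (positive or negative) perfect cube.
Check small values of y:
  y = 0: RHS = 15 is not a perfect cube.
  y = 1: RHS = 40 is not a perfect cube.
  y = -1: RHS = -10 is not a perfect cube.
  y = 2: RHS = 215 is not a perfect cube.
  y = -2: RHS = -185 is not a perfect cube.
  y = 3: RHS = 690 is not a perfect cube.
  y = -3: RHS = -660 is not a perfect cube.
Continuing the search up to |y| = 45 finds no solutions either.
No (x, y) in the scanned range satisfies the equation.

No integer solutions with |y| ≤ 45.


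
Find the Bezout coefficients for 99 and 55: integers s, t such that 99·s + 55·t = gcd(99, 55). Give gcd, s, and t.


Euclidean algorithm on (99, 55) — divide until remainder is 0:
  99 = 1 · 55 + 44
  55 = 1 · 44 + 11
  44 = 4 · 11 + 0
gcd(99, 55) = 11.
Track Bezout coefficients alongside the remainders: start with r₀ = 99 = a·1 + b·0 (s = 1, t = 0) and r₁ = 55 = a·0 + b·1 (s = 0, t = 1); each new remainder r_{k+1} = r_{k-1} − q_k·r_k inherits s_{k+1} = s_{k-1} − q_k·s_k, t_{k+1} = t_{k-1} − q_k·t_k, so r_k = a·s_k + b·t_k at every step:
  q = 1: r = 44, s = 1 − 1·0 = 1, t = 0 − 1·1 = -1  (check: 99·1 + 55·(-1) = 44)
  q = 1: r = 11, s = 0 − 1·1 = -1, t = 1 − 1·(-1) = 2  (check: 99·(-1) + 55·2 = 11)
The row with r = 11 (the gcd) gives the Bezout coefficients s = -1, t = 2.
Result: 99 · (-1) + 55 · (2) = 11.

gcd(99, 55) = 11; s = -1, t = 2 (check: 99·(-1) + 55·2 = 11).


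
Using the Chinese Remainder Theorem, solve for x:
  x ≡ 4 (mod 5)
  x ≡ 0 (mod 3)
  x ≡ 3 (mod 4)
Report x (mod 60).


Moduli 5, 3, 4 are pairwise coprime; by CRT there is a unique solution modulo M = 5 · 3 · 4 = 60.
Solve pairwise, accumulating the modulus:
  Start with x ≡ 4 (mod 5).
  Combine with x ≡ 0 (mod 3): since gcd(5, 3) = 1, we get a unique residue mod 15.
    Write x = 4 + 5·t and substitute into x ≡ 0 (mod 3): 5·t ≡ 0 − 4 = -4 (mod 3).
    Reduce coefficients mod 3: 2·t ≡ 2 (mod 3).
    The inverse of 2 mod 3 is 2 (since 2·2 = 4 = 1·3 + 1), so t ≡ 2·2 = 4 ≡ 1 (mod 3).
    Then x = 4 + 5·1 = 9, valid modulo lcm(5, 3) = 15: x ≡ 9 (mod 15).
  Combine with x ≡ 3 (mod 4): since gcd(15, 4) = 1, we get a unique residue mod 60.
    Write x = 9 + 15·t and substitute into x ≡ 3 (mod 4): 15·t ≡ 3 − 9 = -6 (mod 4).
    Reduce coefficients mod 4: 3·t ≡ 2 (mod 4).
    The inverse of 3 mod 4 is 3 (since 3·3 = 9 = 2·4 + 1), so t ≡ 3·2 = 6 ≡ 2 (mod 4).
    Then x = 9 + 15·2 = 39, valid modulo lcm(15, 4) = 60: x ≡ 39 (mod 60).
Verify: 39 mod 5 = 4 ✓, 39 mod 3 = 0 ✓, 39 mod 4 = 3 ✓.

x ≡ 39 (mod 60).


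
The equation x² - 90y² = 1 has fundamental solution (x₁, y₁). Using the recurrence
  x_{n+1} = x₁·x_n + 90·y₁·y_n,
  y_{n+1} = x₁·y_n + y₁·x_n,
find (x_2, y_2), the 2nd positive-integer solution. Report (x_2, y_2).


Step 1: Find the fundamental solution (x₁, y₁) of x² - 90y² = 1.
  Expand √90 as a continued fraction. a₀ = ⌊√90⌋ = 9; iterate m_{k+1} = d_k·a_k − m_k, d_{k+1} = (90 − m_{k+1}²)/d_k, a_{k+1} = ⌊(a₀ + m_{k+1})/d_{k+1}⌋ (starting m₀ = 0, d₀ = 1), with convergents p_k = a_k·p_{k-1} + p_{k-2}, q_k = a_k·q_{k-1} + q_{k-2} (p₋₁ = 1, q₋₁ = 0):
  k = 0: a₀ = 9; p₀/q₀ = 9/1; p₀² − 90·q₀² = 81 − 90 = -9.
  k = 1: m = 9, d = 9, a = ⌊(9 + 9)/9⌋ = 2; p/q = (2·9 + 1)/(2·1 + 0) = 19/2; p² − 90·q² = 361 − 360 = 1.
  The first convergent with p² − 90·q² = 1 gives the fundamental solution (x₁, y₁) = (19, 2).
Step 2: Apply the recurrence (x_{n+1}, y_{n+1}) = (x₁x_n + 90y₁y_n, x₁y_n + y₁x_n) repeatedly.
  From (x_1, y_1) = (19, 2): x_2 = 19·19 + 90·2·2 = 721; y_2 = 19·2 + 2·19 = 76.
Step 3: Verify x_2² - 90·y_2² = 519841 - 519840 = 1 (should be 1). ✓

(x_1, y_1) = (19, 2); (x_2, y_2) = (721, 76).


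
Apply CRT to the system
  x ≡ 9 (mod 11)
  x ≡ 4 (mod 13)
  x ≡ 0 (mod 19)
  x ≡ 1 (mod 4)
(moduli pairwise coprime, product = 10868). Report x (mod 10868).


Product of moduli M = 11 · 13 · 19 · 4 = 10868.
Merge one congruence at a time:
  Start: x ≡ 9 (mod 11).
  Combine with x ≡ 4 (mod 13); new modulus lcm = 143.
    Write x = 9 + 11·t and substitute into x ≡ 4 (mod 13): 11·t ≡ 4 − 9 = -5 (mod 13).
    Reduce coefficients mod 13: 11·t ≡ 8 (mod 13).
    The inverse of 11 mod 13 is 6 (since 11·6 = 66 = 5·13 + 1), so t ≡ 6·8 = 48 ≡ 9 (mod 13).
    Then x = 9 + 11·9 = 108, valid modulo lcm(11, 13) = 143: x ≡ 108 (mod 143).
  Combine with x ≡ 0 (mod 19); new modulus lcm = 2717.
    Write x = 108 + 143·t and substitute into x ≡ 0 (mod 19): 143·t ≡ 0 − 108 = -108 (mod 19).
    Reduce coefficients mod 19: 10·t ≡ 6 (mod 19).
    The inverse of 10 mod 19 is 2 (since 10·2 = 20 = 1·19 + 1), so t ≡ 2·6 = 12 ≡ 12 (mod 19).
    Then x = 108 + 143·12 = 1824, valid modulo lcm(143, 19) = 2717: x ≡ 1824 (mod 2717).
  Combine with x ≡ 1 (mod 4); new modulus lcm = 10868.
    Write x = 1824 + 2717·t and substitute into x ≡ 1 (mod 4): 2717·t ≡ 1 − 1824 = -1823 (mod 4).
    Reduce coefficients mod 4: 1·t ≡ 1 (mod 4).
    So t ≡ 1 (mod 4).
    Then x = 1824 + 2717·1 = 4541, valid modulo lcm(2717, 4) = 10868: x ≡ 4541 (mod 10868).
Verify against each original: 4541 mod 11 = 9, 4541 mod 13 = 4, 4541 mod 19 = 0, 4541 mod 4 = 1.

x ≡ 4541 (mod 10868).


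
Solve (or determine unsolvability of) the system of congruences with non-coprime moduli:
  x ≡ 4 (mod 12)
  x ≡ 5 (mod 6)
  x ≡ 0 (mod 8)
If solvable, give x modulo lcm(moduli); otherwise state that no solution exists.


Moduli 12, 6, 8 are not pairwise coprime, so CRT works modulo lcm(m_i) when all pairwise compatibility conditions hold.
Pairwise compatibility: gcd(m_i, m_j) must divide a_i - a_j for every pair.
Merge one congruence at a time:
  Start: x ≡ 4 (mod 12).
  Combine with x ≡ 5 (mod 6): gcd(12, 6) = 6, and 5 - 4 = 1 is NOT divisible by 6.
    ⇒ system is inconsistent (no integer solution).

No solution (the system is inconsistent).


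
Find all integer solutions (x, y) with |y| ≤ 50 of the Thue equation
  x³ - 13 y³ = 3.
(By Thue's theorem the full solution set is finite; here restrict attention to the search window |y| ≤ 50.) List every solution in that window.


The equation is x³ - 13y³ = 3. For fixed y, x³ = 13·y³ + 3, so a solution requires the RHS to be a perfect cube.
Strategy: iterate y from -50 to 50, compute RHS = 13·y³ + 3, and check whether it is a (positive or negative) perfect cube.
Check small values of y:
  y = 0: RHS = 3 is not a perfect cube.
  y = 1: RHS = 16 is not a perfect cube.
  y = -1: RHS = -10 is not a perfect cube.
  y = 2: RHS = 107 is not a perfect cube.
  y = -2: RHS = -101 is not a perfect cube.
  y = 3: RHS = 354 is not a perfect cube.
  y = -3: RHS = -348 is not a perfect cube.
Continuing the search up to |y| = 50 finds no solutions either.
No (x, y) in the scanned range satisfies the equation.

No integer solutions with |y| ≤ 50.


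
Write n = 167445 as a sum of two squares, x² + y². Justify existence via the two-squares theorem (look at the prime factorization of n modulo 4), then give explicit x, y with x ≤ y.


Step 1: Factor n = 167445 = 3^2 · 5 · 61^2.
Step 2: Check the mod-4 condition on each prime factor: 3 ≡ 3 (mod 4), exponent 2 (must be even); 5 ≡ 1 (mod 4), exponent 1; 61 ≡ 1 (mod 4), exponent 2.
All primes ≡ 3 (mod 4) appear to even exponent (or don't appear), so by the two-squares theorem n IS expressible as a sum of two squares.
Step 3: Build a representation. Group n = k² · m with k = 3 and m = 5 · 61 · 61 = 18605 (a product of primes ≡ 1 (mod 4)); a representation of m scales to one of n via (k·x)² + (k·y)² = k²(x² + y²). Each prime p ≡ 1 (mod 4) is itself a sum of two squares; find a² by testing p − a² for a perfect square:
  5: 5 − 1² = 4 = 2² ⇒ 5 = 1² + 2².
  61: 61 − 1² = 60, 61 − 2² = 57, 61 − 3² = 52, 61 − 4² = 45, 61 − 5² = 36 = 6² ⇒ 61 = 5² + 6².
  Combine using the Brahmagupta–Fibonacci identity (a² + b²)(c² + d²) = (ac − bd)² + (ad + bc)² = (ac + bd)² + (ad − bc)²:
  5 · 61 = 305: from (1² + 2²)(5² + 6²), take (1·5 − 2·6, 1·6 + 2·5) = (5 − 12, 6 + 10) = (-7, 16); dropping signs (only squares matter) gives (7, 16); check 7² + 16² = 49 + 256 = 305 ✓.
  305 · 61 = 18605: from (7² + 16²)(5² + 6²), take (7·5 − 16·6, 7·6 + 16·5) = (35 − 96, 42 + 80) = (-61, 122); dropping signs (only squares matter) gives (61, 122); check 61² + 122² = 3721 + 14884 = 18605 ✓.
  Scale by k = 3: (3·61, 3·122) = (183, 366).
Step 4: Order so x ≤ y and verify: 183² + 366² = 33489 + 133956 = 167445 = n. ✓

n = 167445 = 183² + 366² (one valid representation with x ≤ y).


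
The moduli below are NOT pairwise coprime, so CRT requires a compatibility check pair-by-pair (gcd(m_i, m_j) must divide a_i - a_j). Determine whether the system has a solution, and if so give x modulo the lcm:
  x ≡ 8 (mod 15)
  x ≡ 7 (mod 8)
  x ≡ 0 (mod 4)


Moduli 15, 8, 4 are not pairwise coprime, so CRT works modulo lcm(m_i) when all pairwise compatibility conditions hold.
Pairwise compatibility: gcd(m_i, m_j) must divide a_i - a_j for every pair.
Merge one congruence at a time:
  Start: x ≡ 8 (mod 15).
  Combine with x ≡ 7 (mod 8): gcd(15, 8) = 1; 7 - 8 = -1, which IS divisible by 1, so compatible.
    Write x = 8 + 15·t and substitute into x ≡ 7 (mod 8): 15·t ≡ 7 − 8 = -1 (mod 8).
    Reduce coefficients mod 8: 7·t ≡ 7 (mod 8).
    The inverse of 7 mod 8 is 7 (since 7·7 = 49 = 6·8 + 1), so t ≡ 7·7 = 49 ≡ 1 (mod 8).
    Then x = 8 + 15·1 = 23, valid modulo lcm(15, 8) = 120: x ≡ 23 (mod 120).
  Combine with x ≡ 0 (mod 4): gcd(120, 4) = 4, and 0 - 23 = -23 is NOT divisible by 4.
    ⇒ system is inconsistent (no integer solution).

No solution (the system is inconsistent).


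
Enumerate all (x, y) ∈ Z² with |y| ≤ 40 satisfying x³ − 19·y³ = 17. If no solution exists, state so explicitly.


The equation is x³ - 19y³ = 17. For fixed y, x³ = 19·y³ + 17, so a solution requires the RHS to be a perfect cube.
Strategy: iterate y from -40 to 40, compute RHS = 19·y³ + 17, and check whether it is a (positive or negative) perfect cube.
Check small values of y:
  y = 0: RHS = 17 is not a perfect cube.
  y = 1: RHS = 36 is not a perfect cube.
  y = -1: RHS = -2 is not a perfect cube.
  y = 2: RHS = 169 is not a perfect cube.
  y = -2: RHS = -135 is not a perfect cube.
  y = 3: RHS = 530 is not a perfect cube.
  y = -3: RHS = -496 is not a perfect cube.
Continuing the search up to |y| = 40 finds no solutions either.
No (x, y) in the scanned range satisfies the equation.

No integer solutions with |y| ≤ 40.


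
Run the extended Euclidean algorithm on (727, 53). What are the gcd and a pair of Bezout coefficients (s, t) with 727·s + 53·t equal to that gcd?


Euclidean algorithm on (727, 53) — divide until remainder is 0:
  727 = 13 · 53 + 38
  53 = 1 · 38 + 15
  38 = 2 · 15 + 8
  15 = 1 · 8 + 7
  8 = 1 · 7 + 1
  7 = 7 · 1 + 0
gcd(727, 53) = 1.
Track Bezout coefficients alongside the remainders: start with r₀ = 727 = a·1 + b·0 (s = 1, t = 0) and r₁ = 53 = a·0 + b·1 (s = 0, t = 1); each new remainder r_{k+1} = r_{k-1} − q_k·r_k inherits s_{k+1} = s_{k-1} − q_k·s_k, t_{k+1} = t_{k-1} − q_k·t_k, so r_k = a·s_k + b·t_k at every step:
  q = 13: r = 38, s = 1 − 13·0 = 1, t = 0 − 13·1 = -13  (check: 727·1 + 53·(-13) = 38)
  q = 1: r = 15, s = 0 − 1·1 = -1, t = 1 − 1·(-13) = 14  (check: 727·(-1) + 53·14 = 15)
  q = 2: r = 8, s = 1 − 2·(-1) = 3, t = -13 − 2·14 = -41  (check: 727·3 + 53·(-41) = 8)
  q = 1: r = 7, s = -1 − 1·3 = -4, t = 14 − 1·(-41) = 55  (check: 727·(-4) + 53·55 = 7)
  q = 1: r = 1, s = 3 − 1·(-4) = 7, t = -41 − 1·55 = -96  (check: 727·7 + 53·(-96) = 1)
The row with r = 1 (the gcd) gives the Bezout coefficients s = 7, t = -96.
Result: 727 · (7) + 53 · (-96) = 1.

gcd(727, 53) = 1; s = 7, t = -96 (check: 727·7 + 53·(-96) = 1).


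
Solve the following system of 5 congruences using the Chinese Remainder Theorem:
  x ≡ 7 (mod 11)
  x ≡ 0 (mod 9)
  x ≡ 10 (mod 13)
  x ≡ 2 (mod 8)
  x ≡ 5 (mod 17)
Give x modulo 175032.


Product of moduli M = 11 · 9 · 13 · 8 · 17 = 175032.
Merge one congruence at a time:
  Start: x ≡ 7 (mod 11).
  Combine with x ≡ 0 (mod 9); new modulus lcm = 99.
    Write x = 7 + 11·t and substitute into x ≡ 0 (mod 9): 11·t ≡ 0 − 7 = -7 (mod 9).
    Reduce coefficients mod 9: 2·t ≡ 2 (mod 9).
    The inverse of 2 mod 9 is 5 (since 2·5 = 10 = 1·9 + 1), so t ≡ 5·2 = 10 ≡ 1 (mod 9).
    Then x = 7 + 11·1 = 18, valid modulo lcm(11, 9) = 99: x ≡ 18 (mod 99).
  Combine with x ≡ 10 (mod 13); new modulus lcm = 1287.
    Write x = 18 + 99·t and substitute into x ≡ 10 (mod 13): 99·t ≡ 10 − 18 = -8 (mod 13).
    Reduce coefficients mod 13: 8·t ≡ 5 (mod 13).
    The inverse of 8 mod 13 is 5 (since 8·5 = 40 = 3·13 + 1), so t ≡ 5·5 = 25 ≡ 12 (mod 13).
    Then x = 18 + 99·12 = 1206, valid modulo lcm(99, 13) = 1287: x ≡ 1206 (mod 1287).
  Combine with x ≡ 2 (mod 8); new modulus lcm = 10296.
    Write x = 1206 + 1287·t and substitute into x ≡ 2 (mod 8): 1287·t ≡ 2 − 1206 = -1204 (mod 8).
    Reduce coefficients mod 8: 7·t ≡ 4 (mod 8).
    The inverse of 7 mod 8 is 7 (since 7·7 = 49 = 6·8 + 1), so t ≡ 7·4 = 28 ≡ 4 (mod 8).
    Then x = 1206 + 1287·4 = 6354, valid modulo lcm(1287, 8) = 10296: x ≡ 6354 (mod 10296).
  Combine with x ≡ 5 (mod 17); new modulus lcm = 175032.
    Write x = 6354 + 10296·t and substitute into x ≡ 5 (mod 17): 10296·t ≡ 5 − 6354 = -6349 (mod 17).
    Reduce coefficients mod 17: 11·t ≡ 9 (mod 17).
    The inverse of 11 mod 17 is 14 (since 11·14 = 154 = 9·17 + 1), so t ≡ 14·9 = 126 ≡ 7 (mod 17).
    Then x = 6354 + 10296·7 = 78426, valid modulo lcm(10296, 17) = 175032: x ≡ 78426 (mod 175032).
Verify against each original: 78426 mod 11 = 7, 78426 mod 9 = 0, 78426 mod 13 = 10, 78426 mod 8 = 2, 78426 mod 17 = 5.

x ≡ 78426 (mod 175032).


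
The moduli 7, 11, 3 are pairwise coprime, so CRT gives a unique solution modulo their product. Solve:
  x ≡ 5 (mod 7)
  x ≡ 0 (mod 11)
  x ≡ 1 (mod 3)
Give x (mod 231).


Moduli 7, 11, 3 are pairwise coprime; by CRT there is a unique solution modulo M = 7 · 11 · 3 = 231.
Solve pairwise, accumulating the modulus:
  Start with x ≡ 5 (mod 7).
  Combine with x ≡ 0 (mod 11): since gcd(7, 11) = 1, we get a unique residue mod 77.
    Write x = 5 + 7·t and substitute into x ≡ 0 (mod 11): 7·t ≡ 0 − 5 = -5 (mod 11).
    Reduce coefficients mod 11: 7·t ≡ 6 (mod 11).
    The inverse of 7 mod 11 is 8 (since 7·8 = 56 = 5·11 + 1), so t ≡ 8·6 = 48 ≡ 4 (mod 11).
    Then x = 5 + 7·4 = 33, valid modulo lcm(7, 11) = 77: x ≡ 33 (mod 77).
  Combine with x ≡ 1 (mod 3): since gcd(77, 3) = 1, we get a unique residue mod 231.
    Write x = 33 + 77·t and substitute into x ≡ 1 (mod 3): 77·t ≡ 1 − 33 = -32 (mod 3).
    Reduce coefficients mod 3: 2·t ≡ 1 (mod 3).
    The inverse of 2 mod 3 is 2 (since 2·2 = 4 = 1·3 + 1), so t ≡ 2·1 = 2 ≡ 2 (mod 3).
    Then x = 33 + 77·2 = 187, valid modulo lcm(77, 3) = 231: x ≡ 187 (mod 231).
Verify: 187 mod 7 = 5 ✓, 187 mod 11 = 0 ✓, 187 mod 3 = 1 ✓.

x ≡ 187 (mod 231).


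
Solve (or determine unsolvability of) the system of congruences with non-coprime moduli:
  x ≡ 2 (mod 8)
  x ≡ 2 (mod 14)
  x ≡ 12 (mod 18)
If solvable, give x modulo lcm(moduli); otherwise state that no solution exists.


Moduli 8, 14, 18 are not pairwise coprime, so CRT works modulo lcm(m_i) when all pairwise compatibility conditions hold.
Pairwise compatibility: gcd(m_i, m_j) must divide a_i - a_j for every pair.
Merge one congruence at a time:
  Start: x ≡ 2 (mod 8).
  Combine with x ≡ 2 (mod 14): gcd(8, 14) = 2; 2 - 2 = 0, which IS divisible by 2, so compatible.
    Write x = 2 + 8·t and substitute into x ≡ 2 (mod 14): 8·t ≡ 2 − 2 = 0 (mod 14).
    Divide the congruence (and modulus) by g = 2: 4·t ≡ 0 (mod 7).
    The inverse of 4 mod 7 is 2 (since 4·2 = 8 = 1·7 + 1), so t ≡ 2·0 = 0 ≡ 0 (mod 7).
    Then x = 2 + 8·0 = 2, valid modulo lcm(8, 14) = 56: x ≡ 2 (mod 56).
  Combine with x ≡ 12 (mod 18): gcd(56, 18) = 2; 12 - 2 = 10, which IS divisible by 2, so compatible.
    Write x = 2 + 56·t and substitute into x ≡ 12 (mod 18): 56·t ≡ 12 − 2 = 10 (mod 18).
    Divide the congruence (and modulus) by g = 2: 28·t ≡ 5 (mod 9).
    Reduce coefficients mod 9: 1·t ≡ 5 (mod 9).
    So t ≡ 5 (mod 9).
    Then x = 2 + 56·5 = 282, valid modulo lcm(56, 18) = 504: x ≡ 282 (mod 504).
Verify: 282 mod 8 = 2, 282 mod 14 = 2, 282 mod 18 = 12.

x ≡ 282 (mod 504).


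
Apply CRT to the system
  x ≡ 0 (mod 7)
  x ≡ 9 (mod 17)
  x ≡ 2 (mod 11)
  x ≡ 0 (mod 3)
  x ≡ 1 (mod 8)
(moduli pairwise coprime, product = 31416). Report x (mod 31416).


Product of moduli M = 7 · 17 · 11 · 3 · 8 = 31416.
Merge one congruence at a time:
  Start: x ≡ 0 (mod 7).
  Combine with x ≡ 9 (mod 17); new modulus lcm = 119.
    Write x = 0 + 7·t and substitute into x ≡ 9 (mod 17): 7·t ≡ 9 − 0 = 9 (mod 17).
    The inverse of 7 mod 17 is 5 (since 7·5 = 35 = 2·17 + 1), so t ≡ 5·9 = 45 ≡ 11 (mod 17).
    Then x = 0 + 7·11 = 77, valid modulo lcm(7, 17) = 119: x ≡ 77 (mod 119).
  Combine with x ≡ 2 (mod 11); new modulus lcm = 1309.
    Write x = 77 + 119·t and substitute into x ≡ 2 (mod 11): 119·t ≡ 2 − 77 = -75 (mod 11).
    Reduce coefficients mod 11: 9·t ≡ 2 (mod 11).
    The inverse of 9 mod 11 is 5 (since 9·5 = 45 = 4·11 + 1), so t ≡ 5·2 = 10 ≡ 10 (mod 11).
    Then x = 77 + 119·10 = 1267, valid modulo lcm(119, 11) = 1309: x ≡ 1267 (mod 1309).
  Combine with x ≡ 0 (mod 3); new modulus lcm = 3927.
    Write x = 1267 + 1309·t and substitute into x ≡ 0 (mod 3): 1309·t ≡ 0 − 1267 = -1267 (mod 3).
    Reduce coefficients mod 3: 1·t ≡ 2 (mod 3).
    So t ≡ 2 (mod 3).
    Then x = 1267 + 1309·2 = 3885, valid modulo lcm(1309, 3) = 3927: x ≡ 3885 (mod 3927).
  Combine with x ≡ 1 (mod 8); new modulus lcm = 31416.
    Write x = 3885 + 3927·t and substitute into x ≡ 1 (mod 8): 3927·t ≡ 1 − 3885 = -3884 (mod 8).
    Reduce coefficients mod 8: 7·t ≡ 4 (mod 8).
    The inverse of 7 mod 8 is 7 (since 7·7 = 49 = 6·8 + 1), so t ≡ 7·4 = 28 ≡ 4 (mod 8).
    Then x = 3885 + 3927·4 = 19593, valid modulo lcm(3927, 8) = 31416: x ≡ 19593 (mod 31416).
Verify against each original: 19593 mod 7 = 0, 19593 mod 17 = 9, 19593 mod 11 = 2, 19593 mod 3 = 0, 19593 mod 8 = 1.

x ≡ 19593 (mod 31416).
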